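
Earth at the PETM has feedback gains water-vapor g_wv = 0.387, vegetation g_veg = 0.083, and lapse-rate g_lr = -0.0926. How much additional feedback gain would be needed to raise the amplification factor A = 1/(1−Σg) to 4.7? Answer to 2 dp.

Current total gain = 0.3774.
Target gain for A = 4.7: g* = 1 − 1/4.7 = 0.7872.
Additional gain needed = 0.7872 − 0.3774 = 0.41.

0.41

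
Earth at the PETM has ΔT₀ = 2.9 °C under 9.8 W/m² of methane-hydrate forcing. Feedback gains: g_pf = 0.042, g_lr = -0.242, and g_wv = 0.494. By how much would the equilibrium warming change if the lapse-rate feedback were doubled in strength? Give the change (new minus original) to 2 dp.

Original: g = 0.294, ΔT = 2.9/(1−0.294) = 4.1076 °C.
With doubled lapse-rate: g' = 0.052, ΔT' = 2.9/(1−0.052) = 3.0591 °C.
Change = 3.0591 − 4.1076 = -1.05 °C.

-1.05 °C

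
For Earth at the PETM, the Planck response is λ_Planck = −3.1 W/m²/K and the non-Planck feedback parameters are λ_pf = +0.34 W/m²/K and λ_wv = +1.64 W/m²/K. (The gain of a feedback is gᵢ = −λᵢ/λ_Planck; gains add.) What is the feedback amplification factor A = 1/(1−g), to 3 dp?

2.768

Convert to gains: g_pf = 0.34/3.1 = 0.1097; g_wv = 1.64/3.1 = 0.529.
Total gain g = 0.6387.
A = 1/(1 − 0.6387) = 2.768.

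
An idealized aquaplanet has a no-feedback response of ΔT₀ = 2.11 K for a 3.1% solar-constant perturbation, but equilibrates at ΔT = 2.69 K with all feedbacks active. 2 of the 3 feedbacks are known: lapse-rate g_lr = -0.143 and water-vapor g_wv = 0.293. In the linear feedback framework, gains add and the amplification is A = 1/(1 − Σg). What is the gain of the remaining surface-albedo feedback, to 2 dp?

Amplification A = ΔT/ΔT₀ = 2.69/2.11 = 1.275.
Total gain g = 1 − 1/A = 1 − 1/1.275 = 0.2157.
Known gains sum to -0.143 + 0.293 = 0.15.
g_alb = 0.2157 − 0.15 = 0.07.

0.07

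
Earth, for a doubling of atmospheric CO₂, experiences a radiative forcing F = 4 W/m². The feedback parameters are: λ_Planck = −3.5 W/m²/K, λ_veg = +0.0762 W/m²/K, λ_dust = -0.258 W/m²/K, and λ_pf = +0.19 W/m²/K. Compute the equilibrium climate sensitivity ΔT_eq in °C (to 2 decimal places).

Net feedback parameter λ = (−3.5) + (+0.0762) + (-0.258) + (+0.19) = -3.4918 W/m²/K.
ΔT = −F/λ = −4/(-3.4918) = 1.15 °C.

1.15 °C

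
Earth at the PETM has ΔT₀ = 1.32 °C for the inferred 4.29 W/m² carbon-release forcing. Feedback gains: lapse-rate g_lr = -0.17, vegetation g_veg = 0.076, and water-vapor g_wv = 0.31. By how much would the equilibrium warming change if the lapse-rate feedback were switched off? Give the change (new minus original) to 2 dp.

Original: g = 0.216, ΔT = 1.32/(1−0.216) = 1.6837 °C.
Without lapse-rate: g' = 0.386, ΔT' = 1.32/(1−0.386) = 2.1498 °C.
Change = 2.1498 − 1.6837 = 0.47 °C.

0.47 °C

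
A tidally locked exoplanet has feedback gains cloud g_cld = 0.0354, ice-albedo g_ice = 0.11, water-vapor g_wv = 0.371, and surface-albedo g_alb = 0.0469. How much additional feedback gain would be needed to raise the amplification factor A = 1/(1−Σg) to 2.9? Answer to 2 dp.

Current total gain = 0.5633.
Target gain for A = 2.9: g* = 1 − 1/2.9 = 0.6552.
Additional gain needed = 0.6552 − 0.5633 = 0.09.

0.09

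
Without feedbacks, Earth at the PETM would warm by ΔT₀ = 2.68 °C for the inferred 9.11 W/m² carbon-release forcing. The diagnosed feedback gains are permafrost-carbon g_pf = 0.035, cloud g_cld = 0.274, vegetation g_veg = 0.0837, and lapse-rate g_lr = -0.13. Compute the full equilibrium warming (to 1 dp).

Total gain g = 0.035 + 0.274 + 0.0837 − 0.13 = 0.2627.
Amplification A = 1/(1 − 0.2627) = 1.356.
ΔT = 2.68 × 1.356 = 3.6 °C.

3.6 °C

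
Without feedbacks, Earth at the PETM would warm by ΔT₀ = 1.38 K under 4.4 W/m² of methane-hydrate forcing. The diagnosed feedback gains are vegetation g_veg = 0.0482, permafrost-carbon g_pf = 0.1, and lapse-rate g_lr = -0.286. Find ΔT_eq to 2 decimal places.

Total gain g = 0.0482 + 0.1 − 0.286 = -0.1378.
Amplification A = 1/(1 + 0.1378) = 0.8789.
ΔT = 1.38 × 0.8789 = 1.21 K.

1.21 K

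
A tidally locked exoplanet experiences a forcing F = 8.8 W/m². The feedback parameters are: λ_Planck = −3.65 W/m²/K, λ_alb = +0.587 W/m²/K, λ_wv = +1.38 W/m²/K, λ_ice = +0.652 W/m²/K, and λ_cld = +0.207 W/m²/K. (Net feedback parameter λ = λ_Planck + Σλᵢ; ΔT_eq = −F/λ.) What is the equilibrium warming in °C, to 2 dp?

10.68 °C

Net feedback parameter λ = (−3.65) + (+0.587) + (+1.38) + (+0.652) + (+0.207) = -0.824 W/m²/K.
ΔT = −F/λ = −8.8/(-0.824) = 10.68 °C.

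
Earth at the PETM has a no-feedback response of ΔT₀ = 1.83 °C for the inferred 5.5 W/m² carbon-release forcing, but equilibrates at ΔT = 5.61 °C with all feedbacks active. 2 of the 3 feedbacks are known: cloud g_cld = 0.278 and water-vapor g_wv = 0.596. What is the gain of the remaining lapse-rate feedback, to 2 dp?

Amplification A = ΔT/ΔT₀ = 5.61/1.83 = 3.066.
Total gain g = 1 − 1/A = 1 − 1/3.066 = 0.6738.
Known gains sum to 0.278 + 0.596 = 0.874.
g_lr = 0.6738 − 0.874 = -0.20.

-0.20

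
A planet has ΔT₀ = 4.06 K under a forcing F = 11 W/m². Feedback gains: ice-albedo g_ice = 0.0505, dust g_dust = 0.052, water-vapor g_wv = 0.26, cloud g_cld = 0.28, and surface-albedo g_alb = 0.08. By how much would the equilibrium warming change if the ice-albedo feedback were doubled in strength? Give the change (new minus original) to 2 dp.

Original: g = 0.7225, ΔT = 4.06/(1−0.7225) = 14.6306 K.
With doubled ice-albedo: g' = 0.773, ΔT' = 4.06/(1−0.773) = 17.8855 K.
Change = 17.8855 − 14.6306 = 3.25 K.

3.25 K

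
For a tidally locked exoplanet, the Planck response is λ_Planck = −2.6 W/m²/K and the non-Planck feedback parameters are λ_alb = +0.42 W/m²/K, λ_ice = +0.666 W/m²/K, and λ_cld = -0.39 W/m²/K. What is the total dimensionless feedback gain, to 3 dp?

0.268

Convert to gains: g_alb = 0.42/2.6 = 0.1615; g_ice = 0.666/2.6 = 0.2562; g_cld = -0.39/2.6 = -0.15.
Total gain g = 0.2677.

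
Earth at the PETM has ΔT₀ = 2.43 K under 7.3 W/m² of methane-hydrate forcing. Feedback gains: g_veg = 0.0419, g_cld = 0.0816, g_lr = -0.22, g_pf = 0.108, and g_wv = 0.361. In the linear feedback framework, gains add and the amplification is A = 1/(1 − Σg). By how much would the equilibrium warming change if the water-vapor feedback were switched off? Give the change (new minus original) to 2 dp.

-1.41 K

Original: g = 0.3725, ΔT = 2.43/(1−0.3725) = 3.8725 K.
Without water-vapor: g' = 0.0115, ΔT' = 2.43/(1−0.0115) = 2.4583 K.
Change = 2.4583 − 3.8725 = -1.41 K.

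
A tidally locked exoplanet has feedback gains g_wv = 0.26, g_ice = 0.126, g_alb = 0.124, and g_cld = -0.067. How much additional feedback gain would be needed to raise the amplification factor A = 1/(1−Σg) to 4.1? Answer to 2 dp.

Current total gain = 0.443.
Target gain for A = 4.1: g* = 1 − 1/4.1 = 0.7561.
Additional gain needed = 0.7561 − 0.443 = 0.31.

0.31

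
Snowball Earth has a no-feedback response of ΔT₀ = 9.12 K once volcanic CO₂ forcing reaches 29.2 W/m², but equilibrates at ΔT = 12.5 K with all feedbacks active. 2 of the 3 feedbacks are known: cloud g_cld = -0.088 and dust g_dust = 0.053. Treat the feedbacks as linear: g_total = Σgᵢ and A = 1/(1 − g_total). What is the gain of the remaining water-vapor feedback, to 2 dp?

0.31

Amplification A = ΔT/ΔT₀ = 12.5/9.12 = 1.371.
Total gain g = 1 − 1/A = 1 − 1/1.371 = 0.2706.
Known gains sum to -0.088 + 0.053 = -0.035.
g_wv = 0.2706 + 0.035 = 0.31.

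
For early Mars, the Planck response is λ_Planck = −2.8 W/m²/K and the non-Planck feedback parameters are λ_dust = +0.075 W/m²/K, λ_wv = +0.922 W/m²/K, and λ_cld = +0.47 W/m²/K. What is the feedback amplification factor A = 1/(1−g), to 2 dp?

2.10

Convert to gains: g_dust = 0.075/2.8 = 0.02679; g_wv = 0.922/2.8 = 0.3293; g_cld = 0.47/2.8 = 0.1679.
Total gain g = 0.52399.
A = 1/(1 − 0.52399) = 2.10.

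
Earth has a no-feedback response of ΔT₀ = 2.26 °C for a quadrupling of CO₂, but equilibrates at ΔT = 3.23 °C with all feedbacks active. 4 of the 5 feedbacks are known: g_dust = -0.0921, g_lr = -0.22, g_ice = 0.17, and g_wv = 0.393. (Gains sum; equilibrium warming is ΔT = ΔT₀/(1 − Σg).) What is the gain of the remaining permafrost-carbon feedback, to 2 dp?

Amplification A = ΔT/ΔT₀ = 3.23/2.26 = 1.429.
Total gain g = 1 − 1/A = 1 − 1/1.429 = 0.3002.
Known gains sum to -0.0921 − 0.22 + 0.17 + 0.393 = 0.2509.
g_pf = 0.3002 − 0.2509 = 0.05.

0.05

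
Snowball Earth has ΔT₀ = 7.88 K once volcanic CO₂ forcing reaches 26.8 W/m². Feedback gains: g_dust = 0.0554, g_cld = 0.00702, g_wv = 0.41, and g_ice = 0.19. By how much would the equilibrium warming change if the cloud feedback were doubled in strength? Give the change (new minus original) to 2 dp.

Original: g = 0.66242, ΔT = 7.88/(1−0.66242) = 23.3426 K.
With doubled cloud: g' = 0.66944, ΔT' = 7.88/(1−0.66944) = 23.8383 K.
Change = 23.8383 − 23.3426 = 0.50 K.

0.50 K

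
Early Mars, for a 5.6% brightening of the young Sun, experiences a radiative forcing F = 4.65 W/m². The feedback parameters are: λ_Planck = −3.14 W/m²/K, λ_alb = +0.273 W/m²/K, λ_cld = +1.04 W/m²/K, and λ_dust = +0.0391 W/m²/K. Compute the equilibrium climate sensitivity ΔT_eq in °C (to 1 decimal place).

Net feedback parameter λ = (−3.14) + (+0.273) + (+1.04) + (+0.0391) = -1.7879 W/m²/K.
ΔT = −F/λ = −4.65/(-1.7879) = 2.6 °C.

2.6 °C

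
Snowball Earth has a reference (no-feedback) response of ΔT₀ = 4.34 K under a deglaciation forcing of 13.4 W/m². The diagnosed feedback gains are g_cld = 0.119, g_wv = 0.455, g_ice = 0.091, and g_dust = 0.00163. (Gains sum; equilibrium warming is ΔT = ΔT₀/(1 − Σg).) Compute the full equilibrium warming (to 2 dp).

Total gain g = 0.119 + 0.455 + 0.091 + 0.00163 = 0.66663.
Amplification A = 1/(1 − 0.66663) = 3.
ΔT = 4.34 × 3 = 13.02 K.

13.02 K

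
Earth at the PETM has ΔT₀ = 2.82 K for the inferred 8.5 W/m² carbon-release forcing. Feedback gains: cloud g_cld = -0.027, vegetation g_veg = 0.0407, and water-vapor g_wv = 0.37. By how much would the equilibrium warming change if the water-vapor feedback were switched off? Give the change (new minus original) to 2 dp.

-1.72 K

Original: g = 0.3837, ΔT = 2.82/(1−0.3837) = 4.5757 K.
Without water-vapor: g' = 0.0137, ΔT' = 2.82/(1−0.0137) = 2.8592 K.
Change = 2.8592 − 4.5757 = -1.72 K.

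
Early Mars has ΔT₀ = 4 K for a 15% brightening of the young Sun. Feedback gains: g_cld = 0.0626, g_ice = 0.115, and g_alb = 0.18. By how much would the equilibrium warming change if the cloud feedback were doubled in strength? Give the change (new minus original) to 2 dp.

Original: g = 0.3576, ΔT = 4/(1−0.3576) = 6.2267 K.
With doubled cloud: g' = 0.4202, ΔT' = 4/(1−0.4202) = 6.8989 K.
Change = 6.8989 − 6.2267 = 0.67 K.

0.67 K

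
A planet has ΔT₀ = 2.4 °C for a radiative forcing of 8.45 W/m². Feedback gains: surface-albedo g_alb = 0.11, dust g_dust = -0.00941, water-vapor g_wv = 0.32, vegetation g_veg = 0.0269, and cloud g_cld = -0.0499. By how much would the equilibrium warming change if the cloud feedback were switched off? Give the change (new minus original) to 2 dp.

Original: g = 0.39759, ΔT = 2.4/(1−0.39759) = 3.9840 °C.
Without cloud: g' = 0.44749, ΔT' = 2.4/(1−0.44749) = 4.3438 °C.
Change = 4.3438 − 3.9840 = 0.36 °C.

0.36 °C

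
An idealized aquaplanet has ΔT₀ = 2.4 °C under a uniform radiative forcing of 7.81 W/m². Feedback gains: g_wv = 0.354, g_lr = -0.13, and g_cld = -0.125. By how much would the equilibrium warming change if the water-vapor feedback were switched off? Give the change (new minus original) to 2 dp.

Original: g = 0.099, ΔT = 2.4/(1−0.099) = 2.6637 °C.
Without water-vapor: g' = -0.255, ΔT' = 2.4/(1+0.255) = 1.9124 °C.
Change = 1.9124 − 2.6637 = -0.75 °C.

-0.75 °C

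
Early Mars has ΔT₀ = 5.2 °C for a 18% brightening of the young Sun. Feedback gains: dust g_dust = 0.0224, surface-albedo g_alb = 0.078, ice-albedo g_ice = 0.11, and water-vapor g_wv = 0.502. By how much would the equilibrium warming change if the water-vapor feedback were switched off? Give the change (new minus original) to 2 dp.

-11.50 °C

Original: g = 0.7124, ΔT = 5.2/(1−0.7124) = 18.0807 °C.
Without water-vapor: g' = 0.2104, ΔT' = 5.2/(1−0.2104) = 6.5856 °C.
Change = 6.5856 − 18.0807 = -11.50 °C.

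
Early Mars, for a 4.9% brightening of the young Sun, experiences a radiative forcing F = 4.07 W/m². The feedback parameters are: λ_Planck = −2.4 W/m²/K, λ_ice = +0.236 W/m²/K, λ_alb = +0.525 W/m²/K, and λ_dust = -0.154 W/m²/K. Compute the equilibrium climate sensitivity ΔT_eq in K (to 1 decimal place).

2.3 K

Net feedback parameter λ = (−2.4) + (+0.236) + (+0.525) + (-0.154) = -1.793 W/m²/K.
ΔT = −F/λ = −4.07/(-1.793) = 2.3 K.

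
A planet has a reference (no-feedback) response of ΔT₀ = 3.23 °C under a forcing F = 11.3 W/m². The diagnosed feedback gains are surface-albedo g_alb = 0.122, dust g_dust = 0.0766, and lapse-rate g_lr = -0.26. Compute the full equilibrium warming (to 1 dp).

3.0 °C

Total gain g = 0.122 + 0.0766 − 0.26 = -0.0614.
Amplification A = 1/(1 + 0.0614) = 0.9422.
ΔT = 3.23 × 0.9422 = 3.0 °C.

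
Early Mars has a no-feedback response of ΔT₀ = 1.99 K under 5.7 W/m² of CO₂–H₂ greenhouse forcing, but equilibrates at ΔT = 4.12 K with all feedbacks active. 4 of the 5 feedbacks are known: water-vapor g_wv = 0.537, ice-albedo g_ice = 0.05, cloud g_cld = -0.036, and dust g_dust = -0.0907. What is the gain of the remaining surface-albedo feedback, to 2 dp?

0.06

Amplification A = ΔT/ΔT₀ = 4.12/1.99 = 2.07.
Total gain g = 1 − 1/A = 1 − 1/2.07 = 0.5169.
Known gains sum to 0.537 + 0.05 − 0.036 − 0.0907 = 0.4603.
g_alb = 0.5169 − 0.4603 = 0.06.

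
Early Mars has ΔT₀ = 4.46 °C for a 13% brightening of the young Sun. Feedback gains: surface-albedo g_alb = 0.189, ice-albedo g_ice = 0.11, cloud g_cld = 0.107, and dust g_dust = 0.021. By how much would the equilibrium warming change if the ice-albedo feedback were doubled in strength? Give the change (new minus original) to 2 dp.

1.85 °C

Original: g = 0.427, ΔT = 4.46/(1−0.427) = 7.7836 °C.
With doubled ice-albedo: g' = 0.537, ΔT' = 4.46/(1−0.537) = 9.6328 °C.
Change = 9.6328 − 7.7836 = 1.85 °C.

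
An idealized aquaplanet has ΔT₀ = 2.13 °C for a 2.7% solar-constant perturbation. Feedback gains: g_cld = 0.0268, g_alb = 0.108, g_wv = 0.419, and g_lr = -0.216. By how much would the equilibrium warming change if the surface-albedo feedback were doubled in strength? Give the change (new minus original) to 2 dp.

0.63 °C

Original: g = 0.3378, ΔT = 2.13/(1−0.3378) = 3.2166 °C.
With doubled surface-albedo: g' = 0.4458, ΔT' = 2.13/(1−0.4458) = 3.8434 °C.
Change = 3.8434 − 3.2166 = 0.63 °C.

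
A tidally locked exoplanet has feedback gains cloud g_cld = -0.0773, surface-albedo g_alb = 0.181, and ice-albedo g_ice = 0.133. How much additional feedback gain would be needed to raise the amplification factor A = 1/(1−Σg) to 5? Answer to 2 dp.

0.56

Current total gain = 0.2367.
Target gain for A = 5: g* = 1 − 1/5 = 0.8.
Additional gain needed = 0.8 − 0.2367 = 0.56.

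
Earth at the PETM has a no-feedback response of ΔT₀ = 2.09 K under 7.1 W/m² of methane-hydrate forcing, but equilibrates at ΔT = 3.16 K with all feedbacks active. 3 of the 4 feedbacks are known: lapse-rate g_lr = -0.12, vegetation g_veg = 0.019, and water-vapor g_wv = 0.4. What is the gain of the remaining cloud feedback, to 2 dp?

0.04

Amplification A = ΔT/ΔT₀ = 3.16/2.09 = 1.512.
Total gain g = 1 − 1/A = 1 − 1/1.512 = 0.3386.
Known gains sum to -0.12 + 0.019 + 0.4 = 0.299.
g_cld = 0.3386 − 0.299 = 0.04.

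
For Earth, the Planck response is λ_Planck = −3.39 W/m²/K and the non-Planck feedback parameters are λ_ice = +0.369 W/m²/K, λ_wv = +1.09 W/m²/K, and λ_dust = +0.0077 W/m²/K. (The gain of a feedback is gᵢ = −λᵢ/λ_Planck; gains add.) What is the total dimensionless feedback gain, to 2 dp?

Convert to gains: g_ice = 0.369/3.39 = 0.1088; g_wv = 1.09/3.39 = 0.3215; g_dust = 0.0077/3.39 = 0.002271.
Total gain g = 0.432571.

0.43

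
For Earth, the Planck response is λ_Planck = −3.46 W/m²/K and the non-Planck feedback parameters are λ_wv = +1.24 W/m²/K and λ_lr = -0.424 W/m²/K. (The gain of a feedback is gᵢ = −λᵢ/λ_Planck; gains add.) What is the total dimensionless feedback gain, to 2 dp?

0.24

Convert to gains: g_wv = 1.24/3.46 = 0.3584; g_lr = -0.424/3.46 = -0.1225.
Total gain g = 0.2359.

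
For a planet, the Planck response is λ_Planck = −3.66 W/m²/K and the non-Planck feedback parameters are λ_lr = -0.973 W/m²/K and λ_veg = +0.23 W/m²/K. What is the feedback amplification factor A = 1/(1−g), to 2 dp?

0.83

Convert to gains: g_lr = -0.973/3.66 = -0.2658; g_veg = 0.23/3.66 = 0.06284.
Total gain g = -0.20296.
A = 1/(1 + 0.20296) = 0.83.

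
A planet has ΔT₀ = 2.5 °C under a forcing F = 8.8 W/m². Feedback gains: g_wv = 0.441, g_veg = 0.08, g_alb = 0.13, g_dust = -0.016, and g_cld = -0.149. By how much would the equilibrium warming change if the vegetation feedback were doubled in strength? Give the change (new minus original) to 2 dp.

0.90 °C

Original: g = 0.486, ΔT = 2.5/(1−0.486) = 4.8638 °C.
With doubled vegetation: g' = 0.566, ΔT' = 2.5/(1−0.566) = 5.7604 °C.
Change = 5.7604 − 4.8638 = 0.90 °C.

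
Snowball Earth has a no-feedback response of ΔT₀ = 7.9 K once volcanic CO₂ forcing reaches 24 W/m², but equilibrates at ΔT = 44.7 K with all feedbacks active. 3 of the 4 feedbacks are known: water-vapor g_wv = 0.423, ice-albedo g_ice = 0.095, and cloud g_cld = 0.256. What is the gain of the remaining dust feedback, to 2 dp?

0.05

Amplification A = ΔT/ΔT₀ = 44.7/7.9 = 5.658.
Total gain g = 1 − 1/A = 1 − 1/5.658 = 0.8233.
Known gains sum to 0.423 + 0.095 + 0.256 = 0.774.
g_dust = 0.8233 − 0.774 = 0.05.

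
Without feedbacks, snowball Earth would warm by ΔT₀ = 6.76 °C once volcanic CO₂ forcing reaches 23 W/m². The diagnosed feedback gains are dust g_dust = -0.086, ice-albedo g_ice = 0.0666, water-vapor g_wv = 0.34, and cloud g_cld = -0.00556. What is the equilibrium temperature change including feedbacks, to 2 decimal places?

Total gain g = -0.086 + 0.0666 + 0.34 − 0.00556 = 0.31504.
Amplification A = 1/(1 − 0.31504) = 1.46.
ΔT = 6.76 × 1.46 = 9.87 °C.

9.87 °C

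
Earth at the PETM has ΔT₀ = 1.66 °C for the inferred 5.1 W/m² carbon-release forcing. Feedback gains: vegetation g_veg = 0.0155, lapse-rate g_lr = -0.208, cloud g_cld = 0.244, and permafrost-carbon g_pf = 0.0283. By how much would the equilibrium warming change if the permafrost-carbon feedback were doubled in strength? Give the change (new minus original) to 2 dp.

0.06 °C

Original: g = 0.0798, ΔT = 1.66/(1−0.0798) = 1.8040 °C.
With doubled permafrost-carbon: g' = 0.1081, ΔT' = 1.66/(1−0.1081) = 1.8612 °C.
Change = 1.8612 − 1.8040 = 0.06 °C.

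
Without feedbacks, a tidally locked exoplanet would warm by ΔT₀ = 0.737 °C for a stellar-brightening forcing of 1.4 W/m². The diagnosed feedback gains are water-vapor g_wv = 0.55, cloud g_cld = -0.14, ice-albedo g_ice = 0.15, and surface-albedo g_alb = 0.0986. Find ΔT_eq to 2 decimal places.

Total gain g = 0.55 − 0.14 + 0.15 + 0.0986 = 0.6586.
Amplification A = 1/(1 − 0.6586) = 2.929.
ΔT = 0.737 × 2.929 = 2.16 °C.

2.16 °C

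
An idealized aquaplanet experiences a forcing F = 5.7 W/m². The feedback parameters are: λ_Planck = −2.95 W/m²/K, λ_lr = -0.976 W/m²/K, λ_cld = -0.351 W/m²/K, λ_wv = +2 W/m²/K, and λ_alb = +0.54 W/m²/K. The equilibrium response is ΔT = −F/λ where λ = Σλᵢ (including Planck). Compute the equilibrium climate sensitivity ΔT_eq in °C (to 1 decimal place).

3.3 °C

Net feedback parameter λ = (−2.95) + (-0.976) + (-0.351) + (+2) + (+0.54) = -1.737 W/m²/K.
ΔT = −F/λ = −5.7/(-1.737) = 3.3 °C.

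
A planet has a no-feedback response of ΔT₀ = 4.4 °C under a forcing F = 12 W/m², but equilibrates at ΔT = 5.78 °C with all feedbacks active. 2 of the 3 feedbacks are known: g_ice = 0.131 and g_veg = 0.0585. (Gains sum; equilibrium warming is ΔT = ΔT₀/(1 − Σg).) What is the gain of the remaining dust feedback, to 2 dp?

Amplification A = ΔT/ΔT₀ = 5.78/4.4 = 1.314.
Total gain g = 1 − 1/A = 1 − 1/1.314 = 0.239.
Known gains sum to 0.131 + 0.0585 = 0.1895.
g_dust = 0.239 − 0.1895 = 0.05.

0.05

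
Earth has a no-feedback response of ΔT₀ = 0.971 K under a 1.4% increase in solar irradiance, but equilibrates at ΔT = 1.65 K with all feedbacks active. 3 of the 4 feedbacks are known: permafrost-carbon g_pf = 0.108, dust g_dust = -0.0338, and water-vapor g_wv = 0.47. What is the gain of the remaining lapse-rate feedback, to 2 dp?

-0.13

Amplification A = ΔT/ΔT₀ = 1.65/0.971 = 1.699.
Total gain g = 1 − 1/A = 1 − 1/1.699 = 0.4114.
Known gains sum to 0.108 − 0.0338 + 0.47 = 0.5442.
g_lr = 0.4114 − 0.5442 = -0.13.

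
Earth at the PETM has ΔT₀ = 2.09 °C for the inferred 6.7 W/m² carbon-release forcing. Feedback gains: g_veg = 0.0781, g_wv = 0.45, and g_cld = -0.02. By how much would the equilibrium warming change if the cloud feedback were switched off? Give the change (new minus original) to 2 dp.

0.18 °C

Original: g = 0.5081, ΔT = 2.09/(1−0.5081) = 4.2488 °C.
Without cloud: g' = 0.5281, ΔT' = 2.09/(1−0.5281) = 4.4289 °C.
Change = 4.4289 − 4.2488 = 0.18 °C.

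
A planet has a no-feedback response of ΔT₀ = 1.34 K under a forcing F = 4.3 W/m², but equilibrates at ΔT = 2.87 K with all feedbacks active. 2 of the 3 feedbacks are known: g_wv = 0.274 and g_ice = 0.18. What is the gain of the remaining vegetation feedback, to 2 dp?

0.08

Amplification A = ΔT/ΔT₀ = 2.87/1.34 = 2.142.
Total gain g = 1 − 1/A = 1 − 1/2.142 = 0.5331.
Known gains sum to 0.274 + 0.18 = 0.454.
g_veg = 0.5331 − 0.454 = 0.08.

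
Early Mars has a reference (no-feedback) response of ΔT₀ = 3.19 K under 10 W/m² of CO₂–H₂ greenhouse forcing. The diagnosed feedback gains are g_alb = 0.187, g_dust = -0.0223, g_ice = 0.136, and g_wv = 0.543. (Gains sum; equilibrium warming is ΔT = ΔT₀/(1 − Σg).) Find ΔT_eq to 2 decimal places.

20.41 K

Total gain g = 0.187 − 0.0223 + 0.136 + 0.543 = 0.8437.
Amplification A = 1/(1 − 0.8437) = 6.398.
ΔT = 3.19 × 6.398 = 20.41 K.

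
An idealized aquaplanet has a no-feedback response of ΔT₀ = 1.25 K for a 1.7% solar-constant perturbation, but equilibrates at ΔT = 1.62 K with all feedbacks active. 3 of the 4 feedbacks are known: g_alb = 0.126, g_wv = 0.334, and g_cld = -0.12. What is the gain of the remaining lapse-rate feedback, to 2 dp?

Amplification A = ΔT/ΔT₀ = 1.62/1.25 = 1.296.
Total gain g = 1 − 1/A = 1 − 1/1.296 = 0.2284.
Known gains sum to 0.126 + 0.334 − 0.12 = 0.34.
g_lr = 0.2284 − 0.34 = -0.11.

-0.11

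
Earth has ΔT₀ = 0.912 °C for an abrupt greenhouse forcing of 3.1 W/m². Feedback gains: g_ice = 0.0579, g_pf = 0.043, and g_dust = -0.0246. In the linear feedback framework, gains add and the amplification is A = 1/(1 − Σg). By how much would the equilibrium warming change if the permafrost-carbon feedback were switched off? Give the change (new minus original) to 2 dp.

-0.04 °C

Original: g = 0.0763, ΔT = 0.912/(1−0.0763) = 0.9873 °C.
Without permafrost-carbon: g' = 0.0333, ΔT' = 0.912/(1−0.0333) = 0.9434 °C.
Change = 0.9434 − 0.9873 = -0.04 °C.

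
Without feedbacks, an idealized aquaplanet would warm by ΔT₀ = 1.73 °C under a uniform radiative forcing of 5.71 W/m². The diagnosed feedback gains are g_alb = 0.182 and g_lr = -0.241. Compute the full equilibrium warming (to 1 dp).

Total gain g = 0.182 − 0.241 = -0.059.
Amplification A = 1/(1 + 0.059) = 0.9443.
ΔT = 1.73 × 0.9443 = 1.6 °C.

1.6 °C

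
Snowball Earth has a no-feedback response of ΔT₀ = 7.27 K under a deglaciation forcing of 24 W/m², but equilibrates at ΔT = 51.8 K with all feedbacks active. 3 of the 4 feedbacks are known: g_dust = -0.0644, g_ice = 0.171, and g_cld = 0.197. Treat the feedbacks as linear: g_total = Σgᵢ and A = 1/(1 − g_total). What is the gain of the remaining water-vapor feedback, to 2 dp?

Amplification A = ΔT/ΔT₀ = 51.8/7.27 = 7.125.
Total gain g = 1 − 1/A = 1 − 1/7.125 = 0.8596.
Known gains sum to -0.0644 + 0.171 + 0.197 = 0.3036.
g_wv = 0.8596 − 0.3036 = 0.56.

0.56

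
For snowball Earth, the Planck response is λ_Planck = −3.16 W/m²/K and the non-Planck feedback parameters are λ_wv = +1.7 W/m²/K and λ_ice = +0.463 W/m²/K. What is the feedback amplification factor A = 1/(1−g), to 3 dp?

3.170

Convert to gains: g_wv = 1.7/3.16 = 0.538; g_ice = 0.463/3.16 = 0.1465.
Total gain g = 0.6845.
A = 1/(1 − 0.6845) = 3.170.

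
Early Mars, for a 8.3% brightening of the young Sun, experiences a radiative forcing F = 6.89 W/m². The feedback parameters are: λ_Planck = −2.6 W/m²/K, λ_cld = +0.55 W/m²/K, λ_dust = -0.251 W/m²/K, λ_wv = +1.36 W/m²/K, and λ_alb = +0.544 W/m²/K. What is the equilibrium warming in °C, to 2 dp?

Net feedback parameter λ = (−2.6) + (+0.55) + (-0.251) + (+1.36) + (+0.544) = -0.397 W/m²/K.
ΔT = −F/λ = −6.89/(-0.397) = 17.36 °C.

17.36 °C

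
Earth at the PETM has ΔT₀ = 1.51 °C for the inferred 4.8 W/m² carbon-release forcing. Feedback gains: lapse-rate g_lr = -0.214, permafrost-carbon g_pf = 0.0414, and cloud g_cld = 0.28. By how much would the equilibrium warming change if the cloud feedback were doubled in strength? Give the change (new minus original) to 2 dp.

Original: g = 0.1074, ΔT = 1.51/(1−0.1074) = 1.6917 °C.
With doubled cloud: g' = 0.3874, ΔT' = 1.51/(1−0.3874) = 2.4649 °C.
Change = 2.4649 − 1.6917 = 0.77 °C.

0.77 °C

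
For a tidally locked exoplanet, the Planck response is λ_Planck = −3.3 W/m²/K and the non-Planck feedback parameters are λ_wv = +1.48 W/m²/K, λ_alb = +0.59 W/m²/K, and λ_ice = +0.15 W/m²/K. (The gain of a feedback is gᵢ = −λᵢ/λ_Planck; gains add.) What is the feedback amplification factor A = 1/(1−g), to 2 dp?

3.06

Convert to gains: g_wv = 1.48/3.3 = 0.4485; g_alb = 0.59/3.3 = 0.1788; g_ice = 0.15/3.3 = 0.04545.
Total gain g = 0.67275.
A = 1/(1 − 0.67275) = 3.06.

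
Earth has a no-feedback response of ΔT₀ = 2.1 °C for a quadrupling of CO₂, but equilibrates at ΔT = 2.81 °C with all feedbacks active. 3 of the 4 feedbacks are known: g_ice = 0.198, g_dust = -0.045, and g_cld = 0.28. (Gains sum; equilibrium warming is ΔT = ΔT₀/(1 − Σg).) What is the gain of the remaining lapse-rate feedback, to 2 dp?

-0.18

Amplification A = ΔT/ΔT₀ = 2.81/2.1 = 1.338.
Total gain g = 1 − 1/A = 1 − 1/1.338 = 0.2526.
Known gains sum to 0.198 − 0.045 + 0.28 = 0.433.
g_lr = 0.2526 − 0.433 = -0.18.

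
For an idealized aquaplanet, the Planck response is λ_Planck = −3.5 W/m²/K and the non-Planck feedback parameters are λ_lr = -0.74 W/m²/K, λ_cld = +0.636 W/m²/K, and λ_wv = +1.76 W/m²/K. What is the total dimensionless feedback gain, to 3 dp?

Convert to gains: g_lr = -0.74/3.5 = -0.2114; g_cld = 0.636/3.5 = 0.1817; g_wv = 1.76/3.5 = 0.5029.
Total gain g = 0.4732.

0.473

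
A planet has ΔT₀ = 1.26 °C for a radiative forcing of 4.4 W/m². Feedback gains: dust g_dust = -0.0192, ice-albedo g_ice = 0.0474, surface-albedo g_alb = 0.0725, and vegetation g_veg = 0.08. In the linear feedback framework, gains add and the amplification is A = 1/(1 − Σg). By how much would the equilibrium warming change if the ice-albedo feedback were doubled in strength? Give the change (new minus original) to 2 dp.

0.09 °C

Original: g = 0.1807, ΔT = 1.26/(1−0.1807) = 1.5379 °C.
With doubled ice-albedo: g' = 0.2281, ΔT' = 1.26/(1−0.2281) = 1.6323 °C.
Change = 1.6323 − 1.5379 = 0.09 °C.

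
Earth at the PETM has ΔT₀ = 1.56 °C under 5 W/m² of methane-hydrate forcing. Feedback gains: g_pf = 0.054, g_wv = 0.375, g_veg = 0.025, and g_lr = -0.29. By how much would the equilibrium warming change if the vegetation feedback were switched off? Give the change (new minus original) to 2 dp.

Original: g = 0.164, ΔT = 1.56/(1−0.164) = 1.8660 °C.
Without vegetation: g' = 0.139, ΔT' = 1.56/(1−0.139) = 1.8118 °C.
Change = 1.8118 − 1.8660 = -0.05 °C.

-0.05 °C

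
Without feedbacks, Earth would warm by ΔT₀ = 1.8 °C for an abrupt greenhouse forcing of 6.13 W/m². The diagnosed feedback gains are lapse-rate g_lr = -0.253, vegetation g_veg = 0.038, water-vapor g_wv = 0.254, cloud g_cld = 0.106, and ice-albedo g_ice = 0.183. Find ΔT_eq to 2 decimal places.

2.68 °C

Total gain g = -0.253 + 0.038 + 0.254 + 0.106 + 0.183 = 0.328.
Amplification A = 1/(1 − 0.328) = 1.488.
ΔT = 1.8 × 1.488 = 2.68 °C.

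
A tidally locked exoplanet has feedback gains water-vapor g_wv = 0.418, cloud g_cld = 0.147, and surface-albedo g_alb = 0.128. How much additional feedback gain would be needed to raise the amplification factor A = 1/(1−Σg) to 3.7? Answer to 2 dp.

0.04

Current total gain = 0.693.
Target gain for A = 3.7: g* = 1 − 1/3.7 = 0.7297.
Additional gain needed = 0.7297 − 0.693 = 0.04.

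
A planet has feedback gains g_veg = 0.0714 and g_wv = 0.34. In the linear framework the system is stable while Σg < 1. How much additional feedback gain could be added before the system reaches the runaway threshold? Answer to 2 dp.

0.59

Current total gain = 0.0714 + 0.34 = 0.4114.
Margin to runaway = 1 − 0.4114 = 0.59.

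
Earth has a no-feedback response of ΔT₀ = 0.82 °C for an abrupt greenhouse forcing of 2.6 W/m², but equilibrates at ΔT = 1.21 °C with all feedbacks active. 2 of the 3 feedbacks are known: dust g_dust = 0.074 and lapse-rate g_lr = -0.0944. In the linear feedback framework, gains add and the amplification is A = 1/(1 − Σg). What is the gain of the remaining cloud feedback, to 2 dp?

Amplification A = ΔT/ΔT₀ = 1.21/0.82 = 1.476.
Total gain g = 1 − 1/A = 1 − 1/1.476 = 0.3225.
Known gains sum to 0.074 − 0.0944 = -0.0204.
g_cld = 0.3225 + 0.0204 = 0.34.

0.34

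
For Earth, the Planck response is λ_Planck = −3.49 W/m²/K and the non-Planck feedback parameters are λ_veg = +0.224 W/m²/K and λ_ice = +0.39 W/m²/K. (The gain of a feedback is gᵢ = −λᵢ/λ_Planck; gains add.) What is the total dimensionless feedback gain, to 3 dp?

Convert to gains: g_veg = 0.224/3.49 = 0.06418; g_ice = 0.39/3.49 = 0.1117.
Total gain g = 0.17588.

0.176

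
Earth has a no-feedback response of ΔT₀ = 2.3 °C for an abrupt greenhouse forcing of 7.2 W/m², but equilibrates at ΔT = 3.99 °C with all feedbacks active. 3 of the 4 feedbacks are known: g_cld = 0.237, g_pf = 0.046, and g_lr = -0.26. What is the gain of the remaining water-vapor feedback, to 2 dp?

0.40

Amplification A = ΔT/ΔT₀ = 3.99/2.3 = 1.735.
Total gain g = 1 − 1/A = 1 − 1/1.735 = 0.4236.
Known gains sum to 0.237 + 0.046 − 0.26 = 0.023.
g_wv = 0.4236 − 0.023 = 0.40.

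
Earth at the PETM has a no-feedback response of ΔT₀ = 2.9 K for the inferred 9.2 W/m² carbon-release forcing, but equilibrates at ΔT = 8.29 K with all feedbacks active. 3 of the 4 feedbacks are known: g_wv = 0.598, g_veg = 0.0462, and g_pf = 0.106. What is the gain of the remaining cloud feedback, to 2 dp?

Amplification A = ΔT/ΔT₀ = 8.29/2.9 = 2.859.
Total gain g = 1 − 1/A = 1 − 1/2.859 = 0.6502.
Known gains sum to 0.598 + 0.0462 + 0.106 = 0.7502.
g_cld = 0.6502 − 0.7502 = -0.10.

-0.10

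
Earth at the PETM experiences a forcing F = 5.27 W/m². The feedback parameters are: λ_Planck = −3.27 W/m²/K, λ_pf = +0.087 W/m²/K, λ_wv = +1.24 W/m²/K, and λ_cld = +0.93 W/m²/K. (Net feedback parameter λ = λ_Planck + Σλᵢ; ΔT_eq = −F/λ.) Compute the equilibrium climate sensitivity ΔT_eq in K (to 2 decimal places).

Net feedback parameter λ = (−3.27) + (+0.087) + (+1.24) + (+0.93) = -1.013 W/m²/K.
ΔT = −F/λ = −5.27/(-1.013) = 5.20 K.

5.20 K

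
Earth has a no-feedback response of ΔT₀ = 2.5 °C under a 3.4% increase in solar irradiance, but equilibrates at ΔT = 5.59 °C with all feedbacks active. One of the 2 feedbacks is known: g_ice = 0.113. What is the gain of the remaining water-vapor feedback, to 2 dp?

Amplification A = ΔT/ΔT₀ = 5.59/2.5 = 2.236.
Total gain g = 1 − 1/A = 1 − 1/2.236 = 0.5528.
The known gain is 0.113.
g_wv = 0.5528 − 0.113 = 0.44.

0.44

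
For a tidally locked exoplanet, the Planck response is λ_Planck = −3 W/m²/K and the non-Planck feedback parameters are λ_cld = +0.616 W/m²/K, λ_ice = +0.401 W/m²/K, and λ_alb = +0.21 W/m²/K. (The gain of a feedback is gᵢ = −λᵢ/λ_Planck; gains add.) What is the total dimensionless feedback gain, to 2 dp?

Convert to gains: g_cld = 0.616/3 = 0.2053; g_ice = 0.401/3 = 0.1337; g_alb = 0.21/3 = 0.07.
Total gain g = 0.409.

0.41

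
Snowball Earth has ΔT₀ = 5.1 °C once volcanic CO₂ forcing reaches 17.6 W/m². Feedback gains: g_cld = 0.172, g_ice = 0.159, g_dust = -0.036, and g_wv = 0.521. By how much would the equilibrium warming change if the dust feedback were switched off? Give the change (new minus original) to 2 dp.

6.74 °C

Original: g = 0.816, ΔT = 5.1/(1−0.816) = 27.7174 °C.
Without dust: g' = 0.852, ΔT' = 5.1/(1−0.852) = 34.4595 °C.
Change = 34.4595 − 27.7174 = 6.74 °C.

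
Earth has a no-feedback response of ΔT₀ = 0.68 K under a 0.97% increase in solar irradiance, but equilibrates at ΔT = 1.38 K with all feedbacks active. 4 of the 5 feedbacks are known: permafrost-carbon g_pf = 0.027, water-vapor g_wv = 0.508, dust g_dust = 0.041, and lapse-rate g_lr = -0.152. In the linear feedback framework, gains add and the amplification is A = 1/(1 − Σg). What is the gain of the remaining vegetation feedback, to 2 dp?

0.08

Amplification A = ΔT/ΔT₀ = 1.38/0.68 = 2.029.
Total gain g = 1 − 1/A = 1 − 1/2.029 = 0.5071.
Known gains sum to 0.027 + 0.508 + 0.041 − 0.152 = 0.424.
g_veg = 0.5071 − 0.424 = 0.08.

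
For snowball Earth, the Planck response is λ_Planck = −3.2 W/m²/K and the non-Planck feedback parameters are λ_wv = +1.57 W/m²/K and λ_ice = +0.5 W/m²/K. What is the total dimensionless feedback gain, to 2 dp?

Convert to gains: g_wv = 1.57/3.2 = 0.4906; g_ice = 0.5/3.2 = 0.1562.
Total gain g = 0.6468.

0.65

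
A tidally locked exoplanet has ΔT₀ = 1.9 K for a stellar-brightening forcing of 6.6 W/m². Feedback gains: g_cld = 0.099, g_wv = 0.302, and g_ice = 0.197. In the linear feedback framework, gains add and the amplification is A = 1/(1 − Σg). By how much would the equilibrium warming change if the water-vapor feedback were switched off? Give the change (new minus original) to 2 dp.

Original: g = 0.598, ΔT = 1.9/(1−0.598) = 4.7264 K.
Without water-vapor: g' = 0.296, ΔT' = 1.9/(1−0.296) = 2.6989 K.
Change = 2.6989 − 4.7264 = -2.03 K.

-2.03 K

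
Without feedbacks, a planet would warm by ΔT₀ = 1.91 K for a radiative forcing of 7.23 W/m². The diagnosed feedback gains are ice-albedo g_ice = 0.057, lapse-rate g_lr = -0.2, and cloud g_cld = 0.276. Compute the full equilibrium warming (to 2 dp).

Total gain g = 0.057 − 0.2 + 0.276 = 0.133.
Amplification A = 1/(1 − 0.133) = 1.153.
ΔT = 1.91 × 1.153 = 2.20 K.

2.20 K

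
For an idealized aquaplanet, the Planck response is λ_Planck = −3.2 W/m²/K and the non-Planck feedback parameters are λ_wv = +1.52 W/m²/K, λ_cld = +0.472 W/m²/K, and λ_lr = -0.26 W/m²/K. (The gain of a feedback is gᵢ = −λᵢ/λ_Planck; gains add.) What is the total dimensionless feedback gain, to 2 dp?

0.54

Convert to gains: g_wv = 1.52/3.2 = 0.475; g_cld = 0.472/3.2 = 0.1475; g_lr = -0.26/3.2 = -0.08125.
Total gain g = 0.54125.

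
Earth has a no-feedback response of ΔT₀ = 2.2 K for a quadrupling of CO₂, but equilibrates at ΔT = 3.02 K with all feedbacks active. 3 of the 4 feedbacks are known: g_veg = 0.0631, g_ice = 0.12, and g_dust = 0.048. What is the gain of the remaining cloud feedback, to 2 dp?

Amplification A = ΔT/ΔT₀ = 3.02/2.2 = 1.373.
Total gain g = 1 − 1/A = 1 − 1/1.373 = 0.2717.
Known gains sum to 0.0631 + 0.12 + 0.048 = 0.2311.
g_cld = 0.2717 − 0.2311 = 0.04.

0.04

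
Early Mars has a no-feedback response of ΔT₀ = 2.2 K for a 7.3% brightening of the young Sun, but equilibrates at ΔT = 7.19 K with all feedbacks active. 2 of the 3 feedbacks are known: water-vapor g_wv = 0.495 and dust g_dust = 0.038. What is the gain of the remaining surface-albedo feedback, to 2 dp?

Amplification A = ΔT/ΔT₀ = 7.19/2.2 = 3.268.
Total gain g = 1 − 1/A = 1 − 1/3.268 = 0.694.
Known gains sum to 0.495 + 0.038 = 0.533.
g_alb = 0.694 − 0.533 = 0.16.

0.16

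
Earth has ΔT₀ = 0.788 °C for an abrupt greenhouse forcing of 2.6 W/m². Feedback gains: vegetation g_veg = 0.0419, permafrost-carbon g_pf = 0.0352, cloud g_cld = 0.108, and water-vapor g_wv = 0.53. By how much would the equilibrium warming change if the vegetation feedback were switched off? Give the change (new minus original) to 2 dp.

Original: g = 0.7151, ΔT = 0.788/(1−0.7151) = 2.7659 °C.
Without vegetation: g' = 0.6732, ΔT' = 0.788/(1−0.6732) = 2.4113 °C.
Change = 2.4113 − 2.7659 = -0.35 °C.

-0.35 °C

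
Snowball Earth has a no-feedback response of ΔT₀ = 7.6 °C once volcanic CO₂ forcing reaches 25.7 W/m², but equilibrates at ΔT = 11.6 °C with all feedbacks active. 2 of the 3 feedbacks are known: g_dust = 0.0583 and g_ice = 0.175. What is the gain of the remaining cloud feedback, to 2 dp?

0.11

Amplification A = ΔT/ΔT₀ = 11.6/7.6 = 1.526.
Total gain g = 1 − 1/A = 1 − 1/1.526 = 0.3447.
Known gains sum to 0.0583 + 0.175 = 0.2333.
g_cld = 0.3447 − 0.2333 = 0.11.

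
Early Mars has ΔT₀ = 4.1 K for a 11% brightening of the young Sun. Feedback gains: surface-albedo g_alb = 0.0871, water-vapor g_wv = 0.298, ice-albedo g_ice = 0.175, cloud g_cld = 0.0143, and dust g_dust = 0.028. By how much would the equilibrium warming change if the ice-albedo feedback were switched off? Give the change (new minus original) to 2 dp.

Original: g = 0.6024, ΔT = 4.1/(1−0.6024) = 10.3119 K.
Without ice-albedo: g' = 0.4274, ΔT' = 4.1/(1−0.4274) = 7.1603 K.
Change = 7.1603 − 10.3119 = -3.15 K.

-3.15 K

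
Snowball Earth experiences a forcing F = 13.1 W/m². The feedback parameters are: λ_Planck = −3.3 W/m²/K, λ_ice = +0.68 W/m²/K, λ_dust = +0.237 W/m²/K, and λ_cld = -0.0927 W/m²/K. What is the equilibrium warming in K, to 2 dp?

5.29 K

Net feedback parameter λ = (−3.3) + (+0.68) + (+0.237) + (-0.0927) = -2.4757 W/m²/K.
ΔT = −F/λ = −13.1/(-2.4757) = 5.29 K.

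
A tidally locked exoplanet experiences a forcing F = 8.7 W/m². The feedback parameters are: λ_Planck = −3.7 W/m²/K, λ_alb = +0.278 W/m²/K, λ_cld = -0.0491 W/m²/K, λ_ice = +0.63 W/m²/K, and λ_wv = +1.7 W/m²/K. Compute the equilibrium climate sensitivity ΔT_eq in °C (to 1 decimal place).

Net feedback parameter λ = (−3.7) + (+0.278) + (-0.0491) + (+0.63) + (+1.7) = -1.1411 W/m²/K.
ΔT = −F/λ = −8.7/(-1.1411) = 7.6 °C.

7.6 °C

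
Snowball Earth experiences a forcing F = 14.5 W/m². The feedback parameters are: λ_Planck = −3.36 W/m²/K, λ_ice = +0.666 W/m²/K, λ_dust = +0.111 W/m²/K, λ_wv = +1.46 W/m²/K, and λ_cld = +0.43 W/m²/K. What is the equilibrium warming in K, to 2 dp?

20.92 K

Net feedback parameter λ = (−3.36) + (+0.666) + (+0.111) + (+1.46) + (+0.43) = -0.693 W/m²/K.
ΔT = −F/λ = −14.5/(-0.693) = 20.92 K.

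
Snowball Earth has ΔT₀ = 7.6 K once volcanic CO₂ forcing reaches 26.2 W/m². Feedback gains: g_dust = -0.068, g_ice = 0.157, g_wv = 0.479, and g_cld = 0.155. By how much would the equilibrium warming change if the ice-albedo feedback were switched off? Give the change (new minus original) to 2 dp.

Original: g = 0.723, ΔT = 7.6/(1−0.723) = 27.4368 K.
Without ice-albedo: g' = 0.566, ΔT' = 7.6/(1−0.566) = 17.5115 K.
Change = 17.5115 − 27.4368 = -9.93 K.

-9.93 K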